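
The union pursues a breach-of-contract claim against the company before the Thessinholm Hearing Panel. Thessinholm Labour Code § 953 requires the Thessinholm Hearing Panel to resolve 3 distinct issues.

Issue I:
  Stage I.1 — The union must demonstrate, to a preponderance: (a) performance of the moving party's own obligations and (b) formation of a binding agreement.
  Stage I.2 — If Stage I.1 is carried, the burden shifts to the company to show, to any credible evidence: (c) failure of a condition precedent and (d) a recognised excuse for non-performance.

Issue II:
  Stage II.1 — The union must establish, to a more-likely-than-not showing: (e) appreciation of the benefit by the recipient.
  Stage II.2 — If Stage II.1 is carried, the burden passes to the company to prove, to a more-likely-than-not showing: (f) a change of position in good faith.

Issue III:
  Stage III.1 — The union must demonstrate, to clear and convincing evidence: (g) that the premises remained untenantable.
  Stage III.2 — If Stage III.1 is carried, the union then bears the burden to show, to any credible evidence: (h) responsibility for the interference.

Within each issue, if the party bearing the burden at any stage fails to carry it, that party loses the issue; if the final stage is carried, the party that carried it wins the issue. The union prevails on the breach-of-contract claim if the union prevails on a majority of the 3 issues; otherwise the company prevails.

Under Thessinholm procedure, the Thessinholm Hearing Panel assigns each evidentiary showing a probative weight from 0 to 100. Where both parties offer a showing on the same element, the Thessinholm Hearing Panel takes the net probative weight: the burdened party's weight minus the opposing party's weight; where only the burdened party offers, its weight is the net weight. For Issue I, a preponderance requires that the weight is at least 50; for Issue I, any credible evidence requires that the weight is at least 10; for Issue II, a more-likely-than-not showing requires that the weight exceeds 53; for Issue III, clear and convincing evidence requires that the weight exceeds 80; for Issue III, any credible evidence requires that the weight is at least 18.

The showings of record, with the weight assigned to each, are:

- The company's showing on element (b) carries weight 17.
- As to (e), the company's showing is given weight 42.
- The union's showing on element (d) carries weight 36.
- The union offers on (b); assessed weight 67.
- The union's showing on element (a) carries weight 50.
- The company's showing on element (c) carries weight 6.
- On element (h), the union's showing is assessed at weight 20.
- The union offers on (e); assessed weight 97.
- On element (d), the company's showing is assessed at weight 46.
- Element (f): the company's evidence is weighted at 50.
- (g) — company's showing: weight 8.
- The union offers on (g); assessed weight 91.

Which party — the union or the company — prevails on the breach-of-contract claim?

— Issue I —
Stage I.1 (union, a preponderance, weight is at least 50): (a) 50 ≥ 50 — meets; (b) net 67−17=50 ≥ 50 — meets.
  Stage I.1 is satisfied; the onus moves to the company.
Stage I.2 (company, any credible evidence, weight is at least 10): (c) 6 < 10 — fails; (d) net 46−36=10 ≥ 10 — meets.
  Stage I.2 not carried; the company fails its burden.
The analysis ends at Stage I.2; the union prevails on this issue.
— Issue II —
At Stage II.1 the union must meet a more-likely-than-not showing (weight exceeds 53): on (e) the weight is 97 less the opposing 42 gives net 55, which does exceed 53, so (e) meets the standard.
  The union carries Stage II.1; the company now bears the burden.
At Stage II.2 the company must meet a more-likely-than-not showing (weight exceeds 53): on (f) the weight is 50, which does not exceed 53, so (f) does not meet the standard.
  Not every element is met, so the company fails to carry Stage II.2.
The union prevails on this issue.
— Issue III —
Stage III.1 (union, clear and convincing evidence, weight exceeds 80): (g) net 91−8=83 > 80 — meets.
  All elements met. The union retains the burden for Stage III.2.
Stage III.2 (union, any credible evidence, weight is at least 18): (h) 20 ≥ 18 — meets.
  The union carries the last stage.
Every stage carried; the union prevails on this issue.
Per-issue: Issue I → union; Issue II → union; Issue III → union. The union must prevail on a majority of issues; overall, the union prevails.

union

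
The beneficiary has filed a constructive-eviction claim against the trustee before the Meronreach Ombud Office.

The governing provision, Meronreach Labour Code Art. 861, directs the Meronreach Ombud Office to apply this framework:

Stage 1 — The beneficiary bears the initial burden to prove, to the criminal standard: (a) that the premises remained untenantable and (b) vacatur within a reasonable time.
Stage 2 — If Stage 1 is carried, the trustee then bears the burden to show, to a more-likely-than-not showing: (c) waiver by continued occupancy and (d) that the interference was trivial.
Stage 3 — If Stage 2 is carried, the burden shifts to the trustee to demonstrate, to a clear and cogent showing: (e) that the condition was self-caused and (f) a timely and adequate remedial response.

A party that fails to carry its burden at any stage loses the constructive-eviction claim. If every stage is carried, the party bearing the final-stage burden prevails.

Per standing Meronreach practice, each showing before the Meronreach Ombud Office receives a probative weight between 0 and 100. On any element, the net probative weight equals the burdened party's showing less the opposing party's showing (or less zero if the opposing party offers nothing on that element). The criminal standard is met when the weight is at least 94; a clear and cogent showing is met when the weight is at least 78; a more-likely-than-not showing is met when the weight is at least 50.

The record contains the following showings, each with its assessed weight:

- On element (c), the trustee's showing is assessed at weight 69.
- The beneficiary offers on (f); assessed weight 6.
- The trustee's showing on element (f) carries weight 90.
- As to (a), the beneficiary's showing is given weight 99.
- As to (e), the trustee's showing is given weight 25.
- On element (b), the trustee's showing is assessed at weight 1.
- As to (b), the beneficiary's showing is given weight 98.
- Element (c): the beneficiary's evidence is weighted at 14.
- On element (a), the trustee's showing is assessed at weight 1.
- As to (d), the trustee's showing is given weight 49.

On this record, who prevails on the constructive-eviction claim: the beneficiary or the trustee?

At Stage 1 the beneficiary must meet the criminal standard (weight is at least 94): on (a) the weight is 99 less the opposing 1 gives net 98, which does reach 94, so (a) meets the standard; on (b) the weight is 98 less the opposing 1 gives net 97, which does reach 94, so (b) meets the standard.
  All elements met. The burden passes to the trustee.
At Stage 2 the trustee must meet a more-likely-than-not showing (weight is at least 50): on (c) the weight is 69 less the opposing 14 gives net 55, which does reach 50, so (c) meets the standard; on (d) the weight is 49, which does not reach 50, so (d) does not meet the standard.
  Not every element is met, so the trustee fails to carry Stage 2.
So the beneficiary prevails.

beneficiary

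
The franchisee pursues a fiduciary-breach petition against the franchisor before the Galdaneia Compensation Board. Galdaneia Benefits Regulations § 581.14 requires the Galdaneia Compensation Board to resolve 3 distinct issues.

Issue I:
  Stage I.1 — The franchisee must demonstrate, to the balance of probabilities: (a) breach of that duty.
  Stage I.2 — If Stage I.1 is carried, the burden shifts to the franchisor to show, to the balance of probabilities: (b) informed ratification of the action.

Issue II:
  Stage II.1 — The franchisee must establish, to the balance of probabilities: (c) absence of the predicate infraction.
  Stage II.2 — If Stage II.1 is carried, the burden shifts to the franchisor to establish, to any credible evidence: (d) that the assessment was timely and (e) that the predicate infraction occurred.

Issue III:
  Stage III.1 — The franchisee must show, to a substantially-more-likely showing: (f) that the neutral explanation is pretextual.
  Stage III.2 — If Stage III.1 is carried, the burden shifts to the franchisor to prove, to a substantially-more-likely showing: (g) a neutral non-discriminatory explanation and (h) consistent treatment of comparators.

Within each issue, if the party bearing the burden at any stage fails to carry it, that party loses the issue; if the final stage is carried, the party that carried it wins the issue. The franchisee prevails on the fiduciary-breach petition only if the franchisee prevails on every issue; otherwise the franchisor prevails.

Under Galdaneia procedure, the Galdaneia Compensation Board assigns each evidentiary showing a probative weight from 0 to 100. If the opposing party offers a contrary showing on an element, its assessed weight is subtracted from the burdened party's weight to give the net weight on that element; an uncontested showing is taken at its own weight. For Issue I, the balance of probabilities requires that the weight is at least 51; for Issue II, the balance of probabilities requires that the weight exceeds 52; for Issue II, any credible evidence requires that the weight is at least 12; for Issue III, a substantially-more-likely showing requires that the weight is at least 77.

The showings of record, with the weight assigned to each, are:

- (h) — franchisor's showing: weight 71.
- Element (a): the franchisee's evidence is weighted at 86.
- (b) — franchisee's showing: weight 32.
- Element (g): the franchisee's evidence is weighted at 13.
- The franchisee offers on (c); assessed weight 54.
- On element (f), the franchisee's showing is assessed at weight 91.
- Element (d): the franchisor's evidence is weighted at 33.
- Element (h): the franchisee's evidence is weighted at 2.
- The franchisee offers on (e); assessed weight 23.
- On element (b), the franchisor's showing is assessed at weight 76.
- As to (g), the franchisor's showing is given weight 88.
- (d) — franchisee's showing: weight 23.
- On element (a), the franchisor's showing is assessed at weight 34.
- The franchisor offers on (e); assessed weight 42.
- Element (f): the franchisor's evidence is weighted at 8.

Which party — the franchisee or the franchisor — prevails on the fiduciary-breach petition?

franchisee

— Issue I —
Stage I.1 — burden on franchisee; standard: the balance of probabilities (weight is at least 51).
    (a): 86 − 34 = 52 ≥ 51 [met]
  Stage I.1 carried; the burden shifts to the franchisor.
Stage I.2 — burden on franchisor; standard: the balance of probabilities (weight is at least 51).
    (b): 76 − 32 = 44 < 51 [not met]
  Stage I.2 not carried; the franchisor fails its burden.
The franchisee prevails on this issue.
— Issue II —
Stage II.1 (franchisee, the balance of probabilities, weight exceeds 52): (c) 54 > 52 — meets.
  Stage II.1 carried; the burden shifts to the franchisor.
Stage II.2 (franchisor, any credible evidence, weight is at least 12): (d) net 33−23=10 < 12 — fails; (e) net 42−23=19 ≥ 12 — meets.
  Not every element is met, so the franchisor fails to carry Stage II.2.
The analysis ends at Stage II.2; the franchisee prevails on this issue.
— Issue III —
Stage III.1 (franchisee, a substantially-more-likely showing, weight is at least 77): (f) net 91−8=83 ≥ 77 — meets.
  The franchisee carries Stage III.1; the franchisor now bears the burden.
Stage III.2 (franchisor, a substantially-more-likely showing, weight is at least 77): (g) net 88−13=75 < 77 — fails; (h) net 71−2=69 < 77 — fails.
  Stage III.2 not carried; the franchisor fails its burden.
So the franchisee prevails on this issue.
Per-issue: Issue I → franchisee; Issue II → franchisee; Issue III → franchisee. The franchisee must prevail on every issue; overall, the franchisee prevails.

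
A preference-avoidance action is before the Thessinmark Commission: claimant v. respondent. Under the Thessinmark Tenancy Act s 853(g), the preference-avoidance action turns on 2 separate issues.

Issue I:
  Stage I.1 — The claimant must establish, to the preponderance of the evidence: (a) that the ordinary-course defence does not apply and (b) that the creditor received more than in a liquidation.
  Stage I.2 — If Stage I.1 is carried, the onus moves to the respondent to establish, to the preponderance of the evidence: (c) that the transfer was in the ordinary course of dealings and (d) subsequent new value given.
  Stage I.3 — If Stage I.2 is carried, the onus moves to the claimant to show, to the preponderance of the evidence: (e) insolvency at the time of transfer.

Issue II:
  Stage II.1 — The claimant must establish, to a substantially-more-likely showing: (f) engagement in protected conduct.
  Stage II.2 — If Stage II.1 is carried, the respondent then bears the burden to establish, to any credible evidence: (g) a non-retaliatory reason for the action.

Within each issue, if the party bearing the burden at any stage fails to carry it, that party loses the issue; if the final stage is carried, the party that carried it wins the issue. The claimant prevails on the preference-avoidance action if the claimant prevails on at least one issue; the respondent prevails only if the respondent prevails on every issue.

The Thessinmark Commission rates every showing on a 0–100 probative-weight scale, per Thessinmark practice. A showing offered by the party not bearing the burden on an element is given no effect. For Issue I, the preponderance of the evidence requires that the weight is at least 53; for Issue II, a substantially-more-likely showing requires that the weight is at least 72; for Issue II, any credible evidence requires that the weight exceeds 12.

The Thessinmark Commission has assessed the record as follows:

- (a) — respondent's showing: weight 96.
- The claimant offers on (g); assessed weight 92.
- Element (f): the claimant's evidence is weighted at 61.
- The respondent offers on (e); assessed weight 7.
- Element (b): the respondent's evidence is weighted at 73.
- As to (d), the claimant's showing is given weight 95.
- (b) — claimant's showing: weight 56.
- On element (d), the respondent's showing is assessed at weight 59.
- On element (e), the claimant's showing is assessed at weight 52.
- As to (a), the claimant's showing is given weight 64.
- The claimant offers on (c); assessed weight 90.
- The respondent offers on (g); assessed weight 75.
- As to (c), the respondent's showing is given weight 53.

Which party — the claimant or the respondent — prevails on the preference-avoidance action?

respondent

— Issue I —
Stage I.1 — burden on claimant; standard: the preponderance of the evidence (weight is at least 53).
    (a): 64 (respondent's 96 disregarded) ≥ 53 [met]
    (b): 56 (respondent's 73 disregarded) ≥ 53 [met]
  All elements met. The burden passes to the respondent.
Stage I.2 — burden on respondent; standard: the preponderance of the evidence (weight is at least 53).
    (c): 53 (claimant's 90 disregarded) ≥ 53 [met]
    (d): 59 (claimant's 95 disregarded) ≥ 53 [met]
  Stage I.2 carried; the burden shifts to the claimant.
Stage I.3 — burden on claimant; standard: the preponderance of the evidence (weight is at least 53).
    (e): 52 (respondent's 7 disregarded) < 53 [not met]
  Stage I.3 not carried; the claimant fails its burden.
So the respondent prevails on this issue.
— Issue II —
Stage II.1 (claimant, a substantially-more-likely showing, weight is at least 72): (f) 61 < 72 — fails.
  Not every element is met, so the claimant fails to carry Stage II.1.
The analysis ends at Stage II.1; the respondent prevails on this issue.
Per-issue: Issue I → respondent; Issue II → respondent. The claimant must prevail on at least one issue; overall, the respondent prevails.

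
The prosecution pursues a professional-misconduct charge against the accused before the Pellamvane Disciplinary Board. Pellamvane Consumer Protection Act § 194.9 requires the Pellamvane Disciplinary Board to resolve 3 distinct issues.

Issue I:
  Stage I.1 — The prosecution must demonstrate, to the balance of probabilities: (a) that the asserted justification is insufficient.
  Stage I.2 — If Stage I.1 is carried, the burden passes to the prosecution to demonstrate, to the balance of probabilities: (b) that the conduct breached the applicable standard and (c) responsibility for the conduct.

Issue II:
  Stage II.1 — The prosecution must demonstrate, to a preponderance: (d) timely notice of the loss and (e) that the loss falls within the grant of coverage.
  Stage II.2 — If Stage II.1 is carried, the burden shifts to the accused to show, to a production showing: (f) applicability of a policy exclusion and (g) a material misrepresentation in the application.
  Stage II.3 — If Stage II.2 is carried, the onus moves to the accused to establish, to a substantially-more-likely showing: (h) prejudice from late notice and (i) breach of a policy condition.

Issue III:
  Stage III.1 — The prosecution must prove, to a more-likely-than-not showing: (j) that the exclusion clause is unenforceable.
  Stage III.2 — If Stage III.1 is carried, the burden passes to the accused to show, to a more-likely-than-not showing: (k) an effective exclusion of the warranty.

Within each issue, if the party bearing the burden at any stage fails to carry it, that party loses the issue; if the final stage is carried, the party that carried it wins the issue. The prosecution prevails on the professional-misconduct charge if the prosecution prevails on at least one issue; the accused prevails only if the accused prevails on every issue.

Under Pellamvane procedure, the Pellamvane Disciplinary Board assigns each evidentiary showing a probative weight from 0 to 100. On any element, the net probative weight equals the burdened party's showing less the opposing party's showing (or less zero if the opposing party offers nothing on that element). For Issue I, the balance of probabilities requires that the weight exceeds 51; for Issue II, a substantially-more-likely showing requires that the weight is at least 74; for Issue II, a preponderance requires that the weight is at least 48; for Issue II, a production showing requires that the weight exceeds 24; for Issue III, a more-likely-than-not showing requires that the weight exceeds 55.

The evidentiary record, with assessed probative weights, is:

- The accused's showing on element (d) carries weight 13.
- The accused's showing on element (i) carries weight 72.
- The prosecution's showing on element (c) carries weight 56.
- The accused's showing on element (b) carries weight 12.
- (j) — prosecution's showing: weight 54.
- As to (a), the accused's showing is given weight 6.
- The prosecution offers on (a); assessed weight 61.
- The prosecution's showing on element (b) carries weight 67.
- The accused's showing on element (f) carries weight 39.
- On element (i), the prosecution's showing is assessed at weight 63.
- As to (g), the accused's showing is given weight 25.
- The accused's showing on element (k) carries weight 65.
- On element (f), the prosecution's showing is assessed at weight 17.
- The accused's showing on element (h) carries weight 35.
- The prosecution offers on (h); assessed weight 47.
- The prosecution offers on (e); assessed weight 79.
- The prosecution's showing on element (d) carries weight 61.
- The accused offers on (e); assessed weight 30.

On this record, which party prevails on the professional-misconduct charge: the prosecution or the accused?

— Issue I —
Stage I.1 — burden on prosecution; standard: the balance of probabilities (weight exceeds 51).
    (a): 61 − 6 = 55 > 51 [met]
  Stage I.1 carried; the burden remains with the prosecution.
Stage I.2 — burden on prosecution; standard: the balance of probabilities (weight exceeds 51).
    (b): 67 − 12 = 55 > 51 [met]
    (c): 56 > 51 [met]
  All elements met at the final stage.
All stages carried — the prosecution prevails on this issue.
— Issue II —
Stage II.1 (prosecution, a preponderance, weight is at least 48): (d) net 61−13=48 ≥ 48 — meets; (e) net 79−30=49 ≥ 48 — meets.
  The prosecution carries Stage II.1; the accused now bears the burden.
Stage II.2 (accused, a production showing, weight exceeds 24): (f) net 39−17=22 ≤ 24 — fails; (g) 25 > 24 — meets.
  Not every element is met, so the accused fails to carry Stage II.2.
The analysis ends at Stage II.2; the prosecution prevails on this issue.
— Issue III —
Stage III.1 — burden on prosecution; standard: a more-likely-than-not showing (weight exceeds 55).
    (j): 54 ≤ 55 [not met]
  Stage III.1 not carried; the prosecution fails its burden.
The accused prevails on this issue.
Per-issue: Issue I → prosecution; Issue II → prosecution; Issue III → accused. The prosecution must prevail on at least one issue; overall, the prosecution prevails.

prosecution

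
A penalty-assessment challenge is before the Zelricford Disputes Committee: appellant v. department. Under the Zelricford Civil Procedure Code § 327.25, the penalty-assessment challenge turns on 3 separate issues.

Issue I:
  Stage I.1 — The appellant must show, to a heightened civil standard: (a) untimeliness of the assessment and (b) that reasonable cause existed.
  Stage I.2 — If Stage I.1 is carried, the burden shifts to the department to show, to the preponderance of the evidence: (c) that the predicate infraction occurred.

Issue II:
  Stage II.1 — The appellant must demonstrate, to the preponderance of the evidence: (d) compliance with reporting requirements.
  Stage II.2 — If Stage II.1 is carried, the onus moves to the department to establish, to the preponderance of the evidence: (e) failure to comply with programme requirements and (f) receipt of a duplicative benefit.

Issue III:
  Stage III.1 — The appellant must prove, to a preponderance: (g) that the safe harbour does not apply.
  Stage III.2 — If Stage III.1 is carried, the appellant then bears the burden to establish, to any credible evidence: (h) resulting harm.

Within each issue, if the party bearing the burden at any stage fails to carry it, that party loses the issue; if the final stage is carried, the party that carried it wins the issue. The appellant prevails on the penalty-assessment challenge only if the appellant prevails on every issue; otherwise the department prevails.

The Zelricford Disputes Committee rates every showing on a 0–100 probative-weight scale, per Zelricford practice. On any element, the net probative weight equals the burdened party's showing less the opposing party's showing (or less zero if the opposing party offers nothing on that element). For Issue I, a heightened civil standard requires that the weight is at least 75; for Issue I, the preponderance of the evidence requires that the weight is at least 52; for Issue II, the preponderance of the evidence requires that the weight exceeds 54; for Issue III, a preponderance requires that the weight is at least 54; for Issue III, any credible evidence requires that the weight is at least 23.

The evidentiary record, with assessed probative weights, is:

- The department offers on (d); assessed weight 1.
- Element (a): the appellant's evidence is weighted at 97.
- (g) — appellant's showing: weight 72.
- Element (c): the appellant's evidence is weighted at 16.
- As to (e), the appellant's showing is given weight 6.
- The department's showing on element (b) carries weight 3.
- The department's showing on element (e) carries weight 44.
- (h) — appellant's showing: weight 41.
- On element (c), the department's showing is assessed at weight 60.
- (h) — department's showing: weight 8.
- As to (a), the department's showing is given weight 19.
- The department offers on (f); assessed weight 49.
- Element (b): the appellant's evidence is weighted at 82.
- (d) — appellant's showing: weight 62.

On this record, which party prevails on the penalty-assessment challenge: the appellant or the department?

— Issue I —
Stage I.1 — burden on appellant; standard: a heightened civil standard (weight is at least 75).
    (a): 97 − 19 = 78 ≥ 75 [met]
    (b): 82 − 3 = 79 ≥ 75 [met]
  The appellant carries Stage I.1; the department now bears the burden.
Stage I.2 — burden on department; standard: the preponderance of the evidence (weight is at least 52).
    (c): 60 − 16 = 44 < 52 [not met]
  The department does not carry Stage I.2.
The analysis ends at Stage I.2; the appellant prevails on this issue.
— Issue II —
Stage II.1 — burden on appellant; standard: the preponderance of the evidence (weight exceeds 54).
    (d): 62 − 1 = 61 > 54 [met]
  All elements met. The burden passes to the department.
Stage II.2 — burden on department; standard: the preponderance of the evidence (weight exceeds 54).
    (e): 44 − 6 = 38 ≤ 54 [not met]
    (f): 49 ≤ 54 [not met]
  Stage II.2 not carried; the department fails its burden.
So the appellant prevails on this issue.
— Issue III —
Stage III.1 — burden on appellant; standard: a preponderance (weight is at least 54).
    (g): 72 ≥ 54 [met]
  All elements met. The appellant retains the burden for Stage III.2.
Stage III.2 — burden on appellant; standard: any credible evidence (weight is at least 23).
    (h): 41 − 8 = 33 ≥ 23 [met]
  All elements met at the final stage.
All stages carried — the appellant prevails on this issue.
Per-issue: Issue I → appellant; Issue II → appellant; Issue III → appellant. The appellant must prevail on every issue; overall, the appellant prevails.

appellant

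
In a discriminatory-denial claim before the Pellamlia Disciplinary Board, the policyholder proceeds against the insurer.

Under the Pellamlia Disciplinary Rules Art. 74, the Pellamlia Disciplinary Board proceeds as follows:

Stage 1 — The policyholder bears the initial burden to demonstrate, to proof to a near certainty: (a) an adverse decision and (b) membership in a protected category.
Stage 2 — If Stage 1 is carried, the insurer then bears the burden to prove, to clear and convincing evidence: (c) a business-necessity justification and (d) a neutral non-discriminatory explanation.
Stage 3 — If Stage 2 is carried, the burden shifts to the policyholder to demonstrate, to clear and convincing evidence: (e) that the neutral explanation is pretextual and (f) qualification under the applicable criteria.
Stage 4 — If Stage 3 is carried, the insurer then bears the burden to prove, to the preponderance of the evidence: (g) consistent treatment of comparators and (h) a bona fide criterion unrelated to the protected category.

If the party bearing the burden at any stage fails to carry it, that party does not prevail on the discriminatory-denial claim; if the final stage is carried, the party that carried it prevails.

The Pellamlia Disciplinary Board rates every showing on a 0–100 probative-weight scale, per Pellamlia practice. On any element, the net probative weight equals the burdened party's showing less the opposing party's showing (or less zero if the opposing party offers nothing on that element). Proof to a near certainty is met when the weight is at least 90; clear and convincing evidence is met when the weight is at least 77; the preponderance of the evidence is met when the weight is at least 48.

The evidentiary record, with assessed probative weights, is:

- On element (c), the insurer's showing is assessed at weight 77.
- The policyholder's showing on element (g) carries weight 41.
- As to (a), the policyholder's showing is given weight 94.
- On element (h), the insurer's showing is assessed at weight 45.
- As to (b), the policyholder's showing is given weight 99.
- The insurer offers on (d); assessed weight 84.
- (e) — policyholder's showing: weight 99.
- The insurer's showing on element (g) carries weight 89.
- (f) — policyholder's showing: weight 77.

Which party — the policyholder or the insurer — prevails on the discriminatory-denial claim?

policyholder

At Stage 1 the policyholder must meet proof to a near certainty (weight is at least 90): on (a) the weight is 94, ≥ 90, so (a) meets the standard; on (b) the weight is 99, which does reach 90, so (b) meets the standard.
  All elements met. The burden passes to the insurer.
At Stage 2 the insurer must meet clear and convincing evidence (weight is at least 77): on (c) the weight is 77, ≥ 77, so (c) meets the standard; on (d) the weight is 84, ≥ 77, so (d) meets the standard.
  The insurer carries Stage 2; the policyholder now bears the burden.
At Stage 3 the policyholder must meet clear and convincing evidence (weight is at least 77): on (e) the weight is 99, ≥ 77, so (e) meets the standard; on (f) the weight is 77, which does reach 77, so (f) meets the standard.
  Stage 3 is satisfied; the onus moves to the insurer.
At Stage 4 the insurer must meet the preponderance of the evidence (weight is at least 48): on (g) the weight is 89 less the opposing 41 gives net 48, which does reach 48, so (g) meets the standard; on (h) the weight is 45, which does not reach 48, so (h) does not meet the standard.
  The insurer does not carry Stage 4.
The analysis ends at Stage 4; the policyholder prevails.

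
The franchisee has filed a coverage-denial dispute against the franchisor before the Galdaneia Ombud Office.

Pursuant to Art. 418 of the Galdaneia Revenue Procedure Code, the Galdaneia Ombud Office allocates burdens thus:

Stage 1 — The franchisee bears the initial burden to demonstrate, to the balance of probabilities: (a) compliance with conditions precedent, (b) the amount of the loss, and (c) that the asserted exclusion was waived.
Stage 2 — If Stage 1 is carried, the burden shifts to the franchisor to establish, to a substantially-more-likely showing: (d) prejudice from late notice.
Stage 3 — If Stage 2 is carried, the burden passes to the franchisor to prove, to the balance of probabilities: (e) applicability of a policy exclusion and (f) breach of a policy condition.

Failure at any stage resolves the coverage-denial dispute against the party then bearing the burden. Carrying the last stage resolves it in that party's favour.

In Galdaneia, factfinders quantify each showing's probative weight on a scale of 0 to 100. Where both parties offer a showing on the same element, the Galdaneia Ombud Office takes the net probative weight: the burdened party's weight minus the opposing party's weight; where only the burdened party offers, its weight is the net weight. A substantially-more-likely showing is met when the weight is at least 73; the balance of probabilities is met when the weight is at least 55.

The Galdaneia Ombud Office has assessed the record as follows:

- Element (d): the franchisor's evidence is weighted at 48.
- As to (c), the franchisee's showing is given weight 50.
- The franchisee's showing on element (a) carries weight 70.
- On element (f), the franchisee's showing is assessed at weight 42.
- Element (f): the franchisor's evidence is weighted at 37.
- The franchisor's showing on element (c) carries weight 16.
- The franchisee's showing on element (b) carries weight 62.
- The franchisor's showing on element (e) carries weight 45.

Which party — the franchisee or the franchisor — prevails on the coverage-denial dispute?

franchisor

At Stage 1 the franchisee must meet the balance of probabilities (weight is at least 55): on (a) the weight is 70, which does reach 55, so (a) meets the standard; on (b) the weight is 62, which does reach 55, so (b) meets the standard; on (c) the weight is 50 less the opposing 16 gives net 34, which does not reach 55, so (c) does not meet the standard.
  The franchisee does not carry Stage 1.
The analysis ends at Stage 1; the franchisor prevails.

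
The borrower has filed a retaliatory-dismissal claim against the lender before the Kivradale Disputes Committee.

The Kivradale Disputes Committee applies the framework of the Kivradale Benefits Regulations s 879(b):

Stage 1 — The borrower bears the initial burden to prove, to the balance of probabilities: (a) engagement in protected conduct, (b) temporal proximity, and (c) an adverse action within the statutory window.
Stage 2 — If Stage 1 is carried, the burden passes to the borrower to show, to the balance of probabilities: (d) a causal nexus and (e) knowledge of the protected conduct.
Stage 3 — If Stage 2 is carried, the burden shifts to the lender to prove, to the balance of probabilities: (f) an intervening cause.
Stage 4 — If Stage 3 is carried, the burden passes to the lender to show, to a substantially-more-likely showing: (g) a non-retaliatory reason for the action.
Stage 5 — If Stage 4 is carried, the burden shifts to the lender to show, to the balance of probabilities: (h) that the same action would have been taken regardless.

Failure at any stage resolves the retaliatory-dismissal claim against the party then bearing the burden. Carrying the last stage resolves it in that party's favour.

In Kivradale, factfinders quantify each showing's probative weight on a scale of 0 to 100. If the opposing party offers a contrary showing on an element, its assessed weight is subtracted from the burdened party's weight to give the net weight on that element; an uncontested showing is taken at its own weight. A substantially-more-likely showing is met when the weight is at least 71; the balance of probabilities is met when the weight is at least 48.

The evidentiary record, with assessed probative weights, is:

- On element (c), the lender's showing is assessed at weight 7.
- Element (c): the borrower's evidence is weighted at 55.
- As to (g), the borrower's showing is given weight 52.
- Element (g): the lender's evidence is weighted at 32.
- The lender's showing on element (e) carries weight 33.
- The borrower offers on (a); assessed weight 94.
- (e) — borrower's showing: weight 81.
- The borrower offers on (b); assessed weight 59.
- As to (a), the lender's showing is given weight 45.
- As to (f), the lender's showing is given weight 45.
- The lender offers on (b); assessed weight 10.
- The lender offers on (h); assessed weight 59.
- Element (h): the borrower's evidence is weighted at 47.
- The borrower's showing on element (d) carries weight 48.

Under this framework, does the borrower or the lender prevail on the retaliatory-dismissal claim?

borrower

At Stage 1 the borrower must meet the balance of probabilities (weight is at least 48): on (a) the weight is 94 less the opposing 45 gives net 49, ≥ 48, so (a) meets the standard; on (b) the weight is 59 less the opposing 10 gives net 49, ≥ 48, so (b) meets the standard; on (c) the weight is 55 less the opposing 7 gives net 48, ≥ 48, so (c) meets the standard.
  All elements met. The borrower retains the burden for Stage 2.
At Stage 2 the borrower must meet the balance of probabilities (weight is at least 48): on (d) the weight is 48, ≥ 48, so (d) meets the standard; on (e) the weight is 81 less the opposing 33 gives net 48, which does reach 48, so (e) meets the standard.
  The borrower carries Stage 2; the lender now bears the burden.
At Stage 3 the lender must meet the balance of probabilities (weight is at least 48): on (f) the weight is 45, which does not reach 48, so (f) does not meet the standard.
  Stage 3 not carried; the lender fails its burden.
The borrower prevails.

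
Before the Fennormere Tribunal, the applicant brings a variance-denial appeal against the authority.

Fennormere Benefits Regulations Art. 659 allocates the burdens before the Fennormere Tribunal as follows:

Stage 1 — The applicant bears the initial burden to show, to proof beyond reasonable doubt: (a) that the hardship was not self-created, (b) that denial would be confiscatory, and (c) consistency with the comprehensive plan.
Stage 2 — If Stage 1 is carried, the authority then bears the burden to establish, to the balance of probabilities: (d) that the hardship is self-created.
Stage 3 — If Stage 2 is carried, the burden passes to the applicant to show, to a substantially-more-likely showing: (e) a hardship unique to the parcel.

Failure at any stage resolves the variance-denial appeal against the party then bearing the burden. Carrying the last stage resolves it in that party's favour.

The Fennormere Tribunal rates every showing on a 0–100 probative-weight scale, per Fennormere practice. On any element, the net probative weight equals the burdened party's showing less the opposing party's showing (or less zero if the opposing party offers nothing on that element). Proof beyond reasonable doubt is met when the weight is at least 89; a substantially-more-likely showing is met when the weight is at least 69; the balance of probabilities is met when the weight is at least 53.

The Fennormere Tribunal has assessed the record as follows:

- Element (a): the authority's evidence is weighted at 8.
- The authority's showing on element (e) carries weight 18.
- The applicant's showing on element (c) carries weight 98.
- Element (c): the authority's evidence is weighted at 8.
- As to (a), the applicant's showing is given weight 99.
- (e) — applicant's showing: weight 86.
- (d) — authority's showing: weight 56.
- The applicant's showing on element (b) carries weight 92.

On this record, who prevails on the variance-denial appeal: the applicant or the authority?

authority

At Stage 1 the applicant must meet proof beyond reasonable doubt (weight is at least 89): on (a) the weight is 99 less the opposing 8 gives net 91, ≥ 89, so (a) meets the standard; on (b) the weight is 92, ≥ 89, so (b) meets the standard; on (c) the weight is 98 less the opposing 8 gives net 90, which does reach 89, so (c) meets the standard.
  Stage 1 carried; the burden shifts to the authority.
At Stage 2 the authority must meet the balance of probabilities (weight is at least 53): on (d) the weight is 56, which does reach 53, so (d) meets the standard.
  Stage 2 is satisfied; the onus moves to the applicant.
At Stage 3 the applicant must meet a substantially-more-likely showing (weight is at least 69): on (e) the weight is 86 less the opposing 18 gives net 68, which does not reach 69, so (e) does not meet the standard.
  Stage 3 not carried; the applicant fails its burden.
So the authority prevails.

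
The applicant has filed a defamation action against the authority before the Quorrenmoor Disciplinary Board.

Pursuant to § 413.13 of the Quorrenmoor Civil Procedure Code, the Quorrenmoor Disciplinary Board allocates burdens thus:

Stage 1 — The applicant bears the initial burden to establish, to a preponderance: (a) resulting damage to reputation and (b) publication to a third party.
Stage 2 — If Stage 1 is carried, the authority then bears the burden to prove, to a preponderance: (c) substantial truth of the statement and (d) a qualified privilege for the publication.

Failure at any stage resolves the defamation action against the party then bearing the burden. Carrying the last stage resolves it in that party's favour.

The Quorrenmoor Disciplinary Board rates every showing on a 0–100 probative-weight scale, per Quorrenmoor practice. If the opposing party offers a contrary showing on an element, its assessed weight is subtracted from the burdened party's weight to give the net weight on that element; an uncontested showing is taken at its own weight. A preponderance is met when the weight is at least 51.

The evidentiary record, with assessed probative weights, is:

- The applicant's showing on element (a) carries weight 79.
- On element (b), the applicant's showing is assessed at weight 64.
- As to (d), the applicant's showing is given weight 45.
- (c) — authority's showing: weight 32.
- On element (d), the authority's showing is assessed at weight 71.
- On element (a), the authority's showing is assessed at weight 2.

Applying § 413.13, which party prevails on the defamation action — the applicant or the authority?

Stage 1 (applicant, a preponderance, weight is at least 51): (a) net 79−2=77 ≥ 51 — meets; (b) 64 ≥ 51 — meets.
  All elements met. The burden passes to the authority.
Stage 2 (authority, a preponderance, weight is at least 51): (c) 32 < 51 — fails; (d) net 71−45=26 < 51 — fails.
  Stage 2 not carried; the authority fails its burden.
So the applicant prevails.

applicant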